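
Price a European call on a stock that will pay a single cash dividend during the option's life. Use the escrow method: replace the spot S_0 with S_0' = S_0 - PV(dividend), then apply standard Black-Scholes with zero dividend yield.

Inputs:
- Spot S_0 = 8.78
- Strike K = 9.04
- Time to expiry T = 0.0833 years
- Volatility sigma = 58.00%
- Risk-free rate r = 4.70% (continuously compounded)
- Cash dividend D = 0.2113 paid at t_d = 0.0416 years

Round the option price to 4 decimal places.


Answer: Price = 0.3938

Derivation:
PV(D) = D * exp(-r * t_d) = 0.2113 * 0.99804671 = 0.21088727
S_0' = S_0 - PV(D) = 8.7800 - 0.21088727 = 8.56911273
d1 = (ln(S_0'/K) + (r + sigma^2/2)*T) / (sigma*sqrt(T)) = -0.21248044
d2 = d1 - sigma*sqrt(T) = -0.37987853
exp(-rT) = 0.99609255
N(d1) = 0.41586612; N(d2) = 0.35201779
C = S_0' * N(d1) - K * exp(-rT) * N(d2) = 8.56911273 * 0.41586612 - 9.0400 * 0.99609255 * 0.35201779 = 0.3938


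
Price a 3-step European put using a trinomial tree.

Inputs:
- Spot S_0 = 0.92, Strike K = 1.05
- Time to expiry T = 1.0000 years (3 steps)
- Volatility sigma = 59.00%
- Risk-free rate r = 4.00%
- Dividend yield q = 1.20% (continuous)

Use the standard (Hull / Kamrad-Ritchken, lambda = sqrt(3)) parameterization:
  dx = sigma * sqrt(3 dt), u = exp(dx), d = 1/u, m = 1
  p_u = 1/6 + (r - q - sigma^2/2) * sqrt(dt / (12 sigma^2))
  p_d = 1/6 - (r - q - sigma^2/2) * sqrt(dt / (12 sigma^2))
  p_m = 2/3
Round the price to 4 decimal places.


Answer: Price = V(0,0) = 0.2738

Derivation:
dt = T/N = 0.333333; dx = sigma*sqrt(3*dt) = 0.590000
u = exp(dx) = 1.803988; d = 1/u = 0.554327
p_u = 0.125410, p_m = 0.666667, p_d = 0.207924
Discount per step: exp(-r*dt) = 0.986755
Stock lattice S(k, j) with j the centered position index:
  k=0: S(0,+0) = 0.9200
  k=1: S(1,-1) = 0.5100; S(1,+0) = 0.9200; S(1,+1) = 1.6597
  k=2: S(2,-2) = 0.2827; S(2,-1) = 0.5100; S(2,+0) = 0.9200; S(2,+1) = 1.6597; S(2,+2) = 2.9940
  k=3: S(3,-3) = 0.1567; S(3,-2) = 0.2827; S(3,-1) = 0.5100; S(3,+0) = 0.9200; S(3,+1) = 1.6597; S(3,+2) = 2.9940; S(3,+3) = 5.4012
Terminal payoffs V(N, j) = max(K - S_T, 0):
  V(3,-3) = 0.893294; V(3,-2) = 0.767304; V(3,-1) = 0.540019; V(3,+0) = 0.130000; V(3,+1) = 0.000000; V(3,+2) = 0.000000; V(3,+3) = 0.000000
Backward induction: V(k, j) = exp(-r*dt) * [p_u * V(k+1, j+1) + p_m * V(k+1, j) + p_d * V(k+1, j-1)]
  V(2,-2) = exp(-r*dt) * [p_u*0.540019 + p_m*0.767304 + p_d*0.893294] = 0.754864
  V(2,-1) = exp(-r*dt) * [p_u*0.130000 + p_m*0.540019 + p_d*0.767304] = 0.528759
  V(2,+0) = exp(-r*dt) * [p_u*0.000000 + p_m*0.130000 + p_d*0.540019] = 0.196314
  V(2,+1) = exp(-r*dt) * [p_u*0.000000 + p_m*0.000000 + p_d*0.130000] = 0.026672
  V(2,+2) = exp(-r*dt) * [p_u*0.000000 + p_m*0.000000 + p_d*0.000000] = 0.000000
  V(1,-1) = exp(-r*dt) * [p_u*0.196314 + p_m*0.528759 + p_d*0.754864] = 0.527006
  V(1,+0) = exp(-r*dt) * [p_u*0.026672 + p_m*0.196314 + p_d*0.528759] = 0.240929
  V(1,+1) = exp(-r*dt) * [p_u*0.000000 + p_m*0.026672 + p_d*0.196314] = 0.057824
  V(0,+0) = exp(-r*dt) * [p_u*0.057824 + p_m*0.240929 + p_d*0.527006] = 0.273773


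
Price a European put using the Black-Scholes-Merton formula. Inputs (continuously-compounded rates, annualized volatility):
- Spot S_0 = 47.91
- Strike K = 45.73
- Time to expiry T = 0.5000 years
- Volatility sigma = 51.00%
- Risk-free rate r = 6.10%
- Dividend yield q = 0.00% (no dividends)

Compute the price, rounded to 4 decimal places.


d1 = (ln(S/K) + (r - q + 0.5*sigma^2) * T) / (sigma * sqrt(T)) = 0.39402406
d2 = d1 - sigma * sqrt(T) = 0.03339960
exp(-rT) = 0.96996043; exp(-qT) = 1.00000000
P = K * exp(-rT) * N(-d2) - S_0 * exp(-qT) * N(-d1)
N(-d1) = 0.34678164; N(-d2) = 0.48667796
P = 45.7300 * 0.96996043 * 0.48667796 - 47.9100 * 1.00000000 * 0.34678164 = 4.9729

Answer: Price = 4.9729


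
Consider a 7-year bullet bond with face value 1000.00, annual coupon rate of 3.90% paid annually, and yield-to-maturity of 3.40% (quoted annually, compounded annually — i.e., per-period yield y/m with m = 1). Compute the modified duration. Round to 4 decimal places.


Coupon per period c = face * coupon_rate / m = 39.000000
Periods per year m = 1; per-period yield y/m = 0.034000
Number of cashflows N = 7
Cashflows (t years, CF_t, discount factor 1/(1+y/m)^(m*t), PV):
  t = 1.0000: CF_t = 39.000000, DF = 0.967118, PV = 37.717602
  t = 2.0000: CF_t = 39.000000, DF = 0.935317, PV = 36.477371
  t = 3.0000: CF_t = 39.000000, DF = 0.904562, PV = 35.277922
  t = 4.0000: CF_t = 39.000000, DF = 0.874818, PV = 34.117913
  t = 5.0000: CF_t = 39.000000, DF = 0.846052, PV = 32.996047
  t = 6.0000: CF_t = 39.000000, DF = 0.818233, PV = 31.911071
  t = 7.0000: CF_t = 1039.000000, DF = 0.791327, PV = 822.189216
Price P = sum_t PV_t = 1030.687140
First compute Macaulay numerator sum_t t * PV_t:
  t * PV_t at t = 1.0000: 37.717602
  t * PV_t at t = 2.0000: 72.954742
  t * PV_t at t = 3.0000: 105.833765
  t * PV_t at t = 4.0000: 136.471650
  t * PV_t at t = 5.0000: 164.980235
  t * PV_t at t = 6.0000: 191.466423
  t * PV_t at t = 7.0000: 5755.324513
Macaulay duration D = 6464.748930 / 1030.687140 = 6.272271
Modified duration = D / (1 + y/m) = 6.272271 / (1 + 0.034000) = 6.066026

Answer: Modified duration = 6.0660


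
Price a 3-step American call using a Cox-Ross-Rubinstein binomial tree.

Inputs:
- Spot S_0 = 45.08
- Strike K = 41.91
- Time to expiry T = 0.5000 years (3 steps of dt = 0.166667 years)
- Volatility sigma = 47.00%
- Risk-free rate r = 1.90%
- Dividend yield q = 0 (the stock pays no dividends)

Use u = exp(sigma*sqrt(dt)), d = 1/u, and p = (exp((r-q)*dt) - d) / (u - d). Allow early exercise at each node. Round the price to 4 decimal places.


Answer: Price = V(0,0) = 8.0160

Derivation:
dt = T/N = 0.166667
u = exp(sigma*sqrt(dt)) = 1.211521; d = 1/u = 0.825409
p = (exp((r-q)*dt) - d) / (u - d) = 0.460392
Discount per step: exp(-r*dt) = 0.996838
Stock lattice S(k, i) with i counting down-moves:
  k=0: S(0,0) = 45.0800
  k=1: S(1,0) = 54.6154; S(1,1) = 37.2094
  k=2: S(2,0) = 66.1677; S(2,1) = 45.0800; S(2,2) = 30.7130
  k=3: S(3,0) = 80.1635; S(3,1) = 54.6154; S(3,2) = 37.2094; S(3,3) = 25.3508
Terminal payoffs V(N, i) = max(S_T - K, 0):
  V(3,0) = 38.253538; V(3,1) = 12.705372; V(3,2) = 0.000000; V(3,3) = 0.000000
Backward induction: V(k, i) = exp(-r*dt) * [p * V(k+1, i) + (1-p) * V(k+1, i+1)]; then take max(V_cont, immediate exercise) for American.
  V(2,0) = exp(-r*dt) * [p*38.253538 + (1-p)*12.705372] = 24.390182; exercise = 24.257677; V(2,0) = max -> 24.390182
  V(2,1) = exp(-r*dt) * [p*12.705372 + (1-p)*0.000000] = 5.830956; exercise = 3.170000; V(2,1) = max -> 5.830956
  V(2,2) = exp(-r*dt) * [p*0.000000 + (1-p)*0.000000] = 0.000000; exercise = 0.000000; V(2,2) = max -> 0.000000
  V(1,0) = exp(-r*dt) * [p*24.390182 + (1-p)*5.830956] = 14.330023; exercise = 12.705372; V(1,0) = max -> 14.330023
  V(1,1) = exp(-r*dt) * [p*5.830956 + (1-p)*0.000000] = 2.676037; exercise = 0.000000; V(1,1) = max -> 2.676037
  V(0,0) = exp(-r*dt) * [p*14.330023 + (1-p)*2.676037] = 8.016013; exercise = 3.170000; V(0,0) = max -> 8.016013


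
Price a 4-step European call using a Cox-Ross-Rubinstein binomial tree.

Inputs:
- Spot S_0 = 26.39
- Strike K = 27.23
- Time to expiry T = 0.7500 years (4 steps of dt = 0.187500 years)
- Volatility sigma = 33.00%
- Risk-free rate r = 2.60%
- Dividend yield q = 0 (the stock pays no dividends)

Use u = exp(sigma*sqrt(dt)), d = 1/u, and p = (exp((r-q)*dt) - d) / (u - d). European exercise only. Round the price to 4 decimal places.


dt = T/N = 0.187500
u = exp(sigma*sqrt(dt)) = 1.153608; d = 1/u = 0.866846
p = (exp((r-q)*dt) - d) / (u - d) = 0.481379
Discount per step: exp(-r*dt) = 0.995137
Stock lattice S(k, i) with i counting down-moves:
  k=0: S(0,0) = 26.3900
  k=1: S(1,0) = 30.4437; S(1,1) = 22.8761
  k=2: S(2,0) = 35.1201; S(2,1) = 26.3900; S(2,2) = 19.8300
  k=3: S(3,0) = 40.5148; S(3,1) = 30.4437; S(3,2) = 22.8761; S(3,3) = 17.1896
  k=4: S(4,0) = 46.7382; S(4,1) = 35.1201; S(4,2) = 26.3900; S(4,3) = 19.8300; S(4,4) = 14.9007
Terminal payoffs V(N, i) = max(S_T - K, 0):
  V(4,0) = 19.508205; V(4,1) = 7.890097; V(4,2) = 0.000000; V(4,3) = 0.000000; V(4,4) = 0.000000
Backward induction: V(k, i) = exp(-r*dt) * [p * V(k+1, i) + (1-p) * V(k+1, i+1)].
  V(3,0) = exp(-r*dt) * [p*19.508205 + (1-p)*7.890097] = 13.417239
  V(3,1) = exp(-r*dt) * [p*7.890097 + (1-p)*0.000000] = 3.779655
  V(3,2) = exp(-r*dt) * [p*0.000000 + (1-p)*0.000000] = 0.000000
  V(3,3) = exp(-r*dt) * [p*0.000000 + (1-p)*0.000000] = 0.000000
  V(2,0) = exp(-r*dt) * [p*13.417239 + (1-p)*3.779655] = 8.378040
  V(2,1) = exp(-r*dt) * [p*3.779655 + (1-p)*0.000000] = 1.810597
  V(2,2) = exp(-r*dt) * [p*0.000000 + (1-p)*0.000000] = 0.000000
  V(1,0) = exp(-r*dt) * [p*8.378040 + (1-p)*1.810597] = 4.947845
  V(1,1) = exp(-r*dt) * [p*1.810597 + (1-p)*0.000000] = 0.867344
  V(0,0) = exp(-r*dt) * [p*4.947845 + (1-p)*0.867344] = 2.817841

Answer: Price = V(0,0) = 2.8178


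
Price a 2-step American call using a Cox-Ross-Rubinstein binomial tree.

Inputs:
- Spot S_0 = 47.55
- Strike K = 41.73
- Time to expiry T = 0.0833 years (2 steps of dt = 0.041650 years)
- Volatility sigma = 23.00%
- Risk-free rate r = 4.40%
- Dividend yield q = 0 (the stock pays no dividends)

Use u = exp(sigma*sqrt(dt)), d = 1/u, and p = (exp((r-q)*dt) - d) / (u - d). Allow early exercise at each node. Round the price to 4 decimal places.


Answer: Price = V(0,0) = 5.9727

Derivation:
dt = T/N = 0.041650
u = exp(sigma*sqrt(dt)) = 1.048058; d = 1/u = 0.954145
p = (exp((r-q)*dt) - d) / (u - d) = 0.507799
Discount per step: exp(-r*dt) = 0.998169
Stock lattice S(k, i) with i counting down-moves:
  k=0: S(0,0) = 47.5500
  k=1: S(1,0) = 49.8352; S(1,1) = 45.3696
  k=2: S(2,0) = 52.2302; S(2,1) = 47.5500; S(2,2) = 43.2892
Terminal payoffs V(N, i) = max(S_T - K, 0):
  V(2,0) = 10.500160; V(2,1) = 5.820000; V(2,2) = 1.559212
Backward induction: V(k, i) = exp(-r*dt) * [p * V(k+1, i) + (1-p) * V(k+1, i+1)]; then take max(V_cont, immediate exercise) for American.
  V(1,0) = exp(-r*dt) * [p*10.500160 + (1-p)*5.820000] = 8.181574; exercise = 8.105170; V(1,0) = max -> 8.181574
  V(1,1) = exp(-r*dt) * [p*5.820000 + (1-p)*1.559212] = 3.716020; exercise = 3.639616; V(1,1) = max -> 3.716020
  V(0,0) = exp(-r*dt) * [p*8.181574 + (1-p)*3.716020] = 5.972669; exercise = 5.820000; V(0,0) = max -> 5.972669


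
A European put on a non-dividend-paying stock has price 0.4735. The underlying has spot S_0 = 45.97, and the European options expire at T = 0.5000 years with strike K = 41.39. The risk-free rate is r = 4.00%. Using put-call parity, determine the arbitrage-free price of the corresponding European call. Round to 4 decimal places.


Answer: Call price = 5.8731

Derivation:
Put-call parity: C - P = S_0 * exp(-qT) - K * exp(-rT).
S_0 * exp(-qT) = 45.9700 * 1.00000000 = 45.97000000
K * exp(-rT) = 41.3900 * 0.98019867 = 40.57042309
C = P + S*exp(-qT) - K*exp(-rT)
C = 0.4735 + 45.97000000 - 40.57042309 = 5.8731


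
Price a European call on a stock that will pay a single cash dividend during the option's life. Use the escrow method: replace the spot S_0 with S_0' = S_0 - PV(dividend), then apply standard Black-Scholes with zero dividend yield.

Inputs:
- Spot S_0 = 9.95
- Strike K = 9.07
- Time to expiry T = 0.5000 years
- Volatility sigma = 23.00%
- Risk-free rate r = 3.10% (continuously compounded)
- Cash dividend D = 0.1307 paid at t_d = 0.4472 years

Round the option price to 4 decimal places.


Answer: Price = 1.1536

Derivation:
PV(D) = D * exp(-r * t_d) = 0.1307 * 0.98623245 = 0.12890058
S_0' = S_0 - PV(D) = 9.9500 - 0.12890058 = 9.82109942
d1 = (ln(S_0'/K) + (r + sigma^2/2)*T) / (sigma*sqrt(T)) = 0.66582287
d2 = d1 - sigma*sqrt(T) = 0.50318831
exp(-rT) = 0.98461951
N(d1) = 0.74723784; N(d2) = 0.69258406
C = S_0' * N(d1) - K * exp(-rT) * N(d2) = 9.82109942 * 0.74723784 - 9.0700 * 0.98461951 * 0.69258406 = 1.1536


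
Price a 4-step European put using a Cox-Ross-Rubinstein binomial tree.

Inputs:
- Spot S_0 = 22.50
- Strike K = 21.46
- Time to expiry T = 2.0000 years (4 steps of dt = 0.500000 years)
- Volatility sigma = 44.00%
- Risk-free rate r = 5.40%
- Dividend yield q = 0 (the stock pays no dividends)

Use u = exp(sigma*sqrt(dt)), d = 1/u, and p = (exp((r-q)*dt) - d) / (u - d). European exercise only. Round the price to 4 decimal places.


Answer: Price = V(0,0) = 3.4820

Derivation:
dt = T/N = 0.500000
u = exp(sigma*sqrt(dt)) = 1.364963; d = 1/u = 0.732621
p = (exp((r-q)*dt) - d) / (u - d) = 0.466120
Discount per step: exp(-r*dt) = 0.973361
Stock lattice S(k, i) with i counting down-moves:
  k=0: S(0,0) = 22.5000
  k=1: S(1,0) = 30.7117; S(1,1) = 16.4840
  k=2: S(2,0) = 41.9203; S(2,1) = 22.5000; S(2,2) = 12.0765
  k=3: S(3,0) = 57.2196; S(3,1) = 30.7117; S(3,2) = 16.4840; S(3,3) = 8.8475
  k=4: S(4,0) = 78.1026; S(4,1) = 41.9203; S(4,2) = 22.5000; S(4,3) = 12.0765; S(4,4) = 6.4819
Terminal payoffs V(N, i) = max(K - S_T, 0):
  V(4,0) = 0.000000; V(4,1) = 0.000000; V(4,2) = 0.000000; V(4,3) = 9.383501; V(4,4) = 14.978141
Backward induction: V(k, i) = exp(-r*dt) * [p * V(k+1, i) + (1-p) * V(k+1, i+1)].
  V(3,0) = exp(-r*dt) * [p*0.000000 + (1-p)*0.000000] = 0.000000
  V(3,1) = exp(-r*dt) * [p*0.000000 + (1-p)*0.000000] = 0.000000
  V(3,2) = exp(-r*dt) * [p*0.000000 + (1-p)*9.383501] = 4.876214
  V(3,3) = exp(-r*dt) * [p*9.383501 + (1-p)*14.978141] = 12.040837
  V(2,0) = exp(-r*dt) * [p*0.000000 + (1-p)*0.000000] = 0.000000
  V(2,1) = exp(-r*dt) * [p*0.000000 + (1-p)*4.876214] = 2.533965
  V(2,2) = exp(-r*dt) * [p*4.876214 + (1-p)*12.040837] = 8.469474
  V(1,0) = exp(-r*dt) * [p*0.000000 + (1-p)*2.533965] = 1.316796
  V(1,1) = exp(-r*dt) * [p*2.533965 + (1-p)*8.469474] = 5.550900
  V(0,0) = exp(-r*dt) * [p*1.316796 + (1-p)*5.550900] = 3.482006


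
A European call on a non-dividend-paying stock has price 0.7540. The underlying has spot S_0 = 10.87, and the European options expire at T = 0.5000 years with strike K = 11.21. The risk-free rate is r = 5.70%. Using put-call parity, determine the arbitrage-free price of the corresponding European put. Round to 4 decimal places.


Answer: Put price = 0.7790

Derivation:
Put-call parity: C - P = S_0 * exp(-qT) - K * exp(-rT).
S_0 * exp(-qT) = 10.8700 * 1.00000000 = 10.87000000
K * exp(-rT) = 11.2100 * 0.97190229 = 10.89502472
P = C - S*exp(-qT) + K*exp(-rT)
P = 0.7540 - 10.87000000 + 10.89502472 = 0.7790


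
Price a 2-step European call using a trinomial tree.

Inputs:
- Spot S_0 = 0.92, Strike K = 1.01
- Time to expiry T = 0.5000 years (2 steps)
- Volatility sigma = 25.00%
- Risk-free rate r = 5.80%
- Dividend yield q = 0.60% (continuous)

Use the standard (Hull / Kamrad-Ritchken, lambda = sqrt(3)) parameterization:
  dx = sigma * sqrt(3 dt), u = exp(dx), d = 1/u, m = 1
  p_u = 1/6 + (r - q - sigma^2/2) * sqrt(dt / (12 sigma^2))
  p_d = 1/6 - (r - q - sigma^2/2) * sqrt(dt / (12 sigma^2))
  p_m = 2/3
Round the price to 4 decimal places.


Answer: Price = V(0,0) = 0.0433

Derivation:
dt = T/N = 0.250000; dx = sigma*sqrt(3*dt) = 0.216506
u = exp(dx) = 1.241731; d = 1/u = 0.805327
p_u = 0.178647, p_m = 0.666667, p_d = 0.154687
Discount per step: exp(-r*dt) = 0.985605
Stock lattice S(k, j) with j the centered position index:
  k=0: S(0,+0) = 0.9200
  k=1: S(1,-1) = 0.7409; S(1,+0) = 0.9200; S(1,+1) = 1.1424
  k=2: S(2,-2) = 0.5967; S(2,-1) = 0.7409; S(2,+0) = 0.9200; S(2,+1) = 1.1424; S(2,+2) = 1.4185
Terminal payoffs V(N, j) = max(S_T - K, 0):
  V(2,-2) = 0.000000; V(2,-1) = 0.000000; V(2,+0) = 0.000000; V(2,+1) = 0.132392; V(2,+2) = 0.408544
Backward induction: V(k, j) = exp(-r*dt) * [p_u * V(k+1, j+1) + p_m * V(k+1, j) + p_d * V(k+1, j-1)]
  V(1,-1) = exp(-r*dt) * [p_u*0.000000 + p_m*0.000000 + p_d*0.000000] = 0.000000
  V(1,+0) = exp(-r*dt) * [p_u*0.132392 + p_m*0.000000 + p_d*0.000000] = 0.023311
  V(1,+1) = exp(-r*dt) * [p_u*0.408544 + p_m*0.132392 + p_d*0.000000] = 0.158926
  V(0,+0) = exp(-r*dt) * [p_u*0.158926 + p_m*0.023311 + p_d*0.000000] = 0.043300


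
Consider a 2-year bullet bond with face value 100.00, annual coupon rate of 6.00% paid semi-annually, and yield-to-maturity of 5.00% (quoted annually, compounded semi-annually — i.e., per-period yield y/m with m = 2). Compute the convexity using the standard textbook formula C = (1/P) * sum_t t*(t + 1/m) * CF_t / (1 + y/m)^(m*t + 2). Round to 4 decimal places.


Answer: Convexity = 4.4906

Derivation:
Coupon per period c = face * coupon_rate / m = 3.000000
Periods per year m = 2; per-period yield y/m = 0.025000
Number of cashflows N = 4
Cashflows (t years, CF_t, discount factor 1/(1+y/m)^(m*t), PV):
  t = 0.5000: CF_t = 3.000000, DF = 0.975610, PV = 2.926829
  t = 1.0000: CF_t = 3.000000, DF = 0.951814, PV = 2.855443
  t = 1.5000: CF_t = 3.000000, DF = 0.928599, PV = 2.785798
  t = 2.0000: CF_t = 103.000000, DF = 0.905951, PV = 93.312916
Price P = sum_t PV_t = 101.880987
Convexity numerator sum_t t*(t + 1/m) * CF_t / (1+y/m)^(m*t + 2):
  t = 0.5000: term = 1.392899
  t = 1.0000: term = 4.076778
  t = 1.5000: term = 7.954689
  t = 2.0000: term = 444.082886
Convexity = (1/P) * sum = 457.507252 / 101.880987 = 4.490605


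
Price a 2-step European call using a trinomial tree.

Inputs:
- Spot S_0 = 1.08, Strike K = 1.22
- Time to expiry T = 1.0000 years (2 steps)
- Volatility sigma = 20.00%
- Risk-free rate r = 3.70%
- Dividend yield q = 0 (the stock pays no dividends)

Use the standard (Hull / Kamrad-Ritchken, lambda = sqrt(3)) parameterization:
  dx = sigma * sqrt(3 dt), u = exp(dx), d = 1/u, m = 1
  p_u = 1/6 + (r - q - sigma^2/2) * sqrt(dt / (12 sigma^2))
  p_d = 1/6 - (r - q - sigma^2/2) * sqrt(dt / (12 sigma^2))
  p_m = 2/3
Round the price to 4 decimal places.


Answer: Price = V(0,0) = 0.0555

Derivation:
dt = T/N = 0.500000; dx = sigma*sqrt(3*dt) = 0.244949
u = exp(dx) = 1.277556; d = 1/u = 0.782744
p_u = 0.184017, p_m = 0.666667, p_d = 0.149316
Discount per step: exp(-r*dt) = 0.981670
Stock lattice S(k, j) with j the centered position index:
  k=0: S(0,+0) = 1.0800
  k=1: S(1,-1) = 0.8454; S(1,+0) = 1.0800; S(1,+1) = 1.3798
  k=2: S(2,-2) = 0.6617; S(2,-1) = 0.8454; S(2,+0) = 1.0800; S(2,+1) = 1.3798; S(2,+2) = 1.7627
Terminal payoffs V(N, j) = max(S_T - K, 0):
  V(2,-2) = 0.000000; V(2,-1) = 0.000000; V(2,+0) = 0.000000; V(2,+1) = 0.159761; V(2,+2) = 0.542722
Backward induction: V(k, j) = exp(-r*dt) * [p_u * V(k+1, j+1) + p_m * V(k+1, j) + p_d * V(k+1, j-1)]
  V(1,-1) = exp(-r*dt) * [p_u*0.000000 + p_m*0.000000 + p_d*0.000000] = 0.000000
  V(1,+0) = exp(-r*dt) * [p_u*0.159761 + p_m*0.000000 + p_d*0.000000] = 0.028860
  V(1,+1) = exp(-r*dt) * [p_u*0.542722 + p_m*0.159761 + p_d*0.000000] = 0.202594
  V(0,+0) = exp(-r*dt) * [p_u*0.202594 + p_m*0.028860 + p_d*0.000000] = 0.055485


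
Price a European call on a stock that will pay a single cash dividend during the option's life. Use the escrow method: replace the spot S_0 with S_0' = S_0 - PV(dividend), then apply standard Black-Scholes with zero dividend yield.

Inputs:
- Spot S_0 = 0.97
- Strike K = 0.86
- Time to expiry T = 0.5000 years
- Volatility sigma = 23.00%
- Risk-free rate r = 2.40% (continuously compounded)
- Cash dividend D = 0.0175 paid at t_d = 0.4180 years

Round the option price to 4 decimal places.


Answer: Price = 0.1237

Derivation:
PV(D) = D * exp(-r * t_d) = 0.0175 * 0.99001815 = 0.01732532
S_0' = S_0 - PV(D) = 0.9700 - 0.01732532 = 0.95267468
d1 = (ln(S_0'/K) + (r + sigma^2/2)*T) / (sigma*sqrt(T)) = 0.78437261
d2 = d1 - sigma*sqrt(T) = 0.62173805
exp(-rT) = 0.98807171
N(d1) = 0.78358925; N(d2) = 0.73294294
C = S_0' * N(d1) - K * exp(-rT) * N(d2) = 0.95267468 * 0.78358925 - 0.8600 * 0.98807171 * 0.73294294 = 0.1237


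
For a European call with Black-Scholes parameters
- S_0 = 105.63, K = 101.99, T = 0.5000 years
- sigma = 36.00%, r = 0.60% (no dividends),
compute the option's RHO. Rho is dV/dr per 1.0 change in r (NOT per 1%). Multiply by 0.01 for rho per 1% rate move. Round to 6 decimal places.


Answer: Rho = 25.872681

Derivation:
d1 = 0.2768230833; d2 = 0.0222646420
phi(d1) = 0.3839457383; exp(-qT) = 1.0000000000; exp(-rT) = 0.9970044955
N(d2) = 0.5088815733
Rho = K*T*exp(-rT)*N(d2) = 101.9900 * 0.5000 * 0.9970044955 * 0.5088815733 = 25.872681


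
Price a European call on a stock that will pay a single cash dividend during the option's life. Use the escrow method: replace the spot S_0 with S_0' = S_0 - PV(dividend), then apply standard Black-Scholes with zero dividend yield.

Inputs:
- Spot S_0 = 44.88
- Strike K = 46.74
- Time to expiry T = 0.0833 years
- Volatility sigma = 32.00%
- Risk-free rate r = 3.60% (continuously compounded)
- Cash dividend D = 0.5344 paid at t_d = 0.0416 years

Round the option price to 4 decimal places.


PV(D) = D * exp(-r * t_d) = 0.5344 * 0.99850352 = 0.53360028
S_0' = S_0 - PV(D) = 44.8800 - 0.53360028 = 44.34639972
d1 = (ln(S_0'/K) + (r + sigma^2/2)*T) / (sigma*sqrt(T)) = -0.49053959
d2 = d1 - sigma*sqrt(T) = -0.58289716
exp(-rT) = 0.99700569
N(d1) = 0.31187606; N(d2) = 0.27998127
C = S_0' * N(d1) - K * exp(-rT) * N(d2) = 44.34639972 * 0.31187606 - 46.7400 * 0.99700569 * 0.27998127 = 0.7834

Answer: Price = 0.7834


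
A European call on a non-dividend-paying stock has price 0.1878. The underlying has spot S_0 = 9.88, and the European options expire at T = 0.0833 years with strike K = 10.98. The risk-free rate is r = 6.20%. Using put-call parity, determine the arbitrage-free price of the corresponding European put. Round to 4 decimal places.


Put-call parity: C - P = S_0 * exp(-qT) - K * exp(-rT).
S_0 * exp(-qT) = 9.8800 * 1.00000000 = 9.88000000
K * exp(-rT) = 10.9800 * 0.99484871 = 10.92343888
P = C - S*exp(-qT) + K*exp(-rT)
P = 0.1878 - 9.88000000 + 10.92343888 = 1.2312

Answer: Put price = 1.2312


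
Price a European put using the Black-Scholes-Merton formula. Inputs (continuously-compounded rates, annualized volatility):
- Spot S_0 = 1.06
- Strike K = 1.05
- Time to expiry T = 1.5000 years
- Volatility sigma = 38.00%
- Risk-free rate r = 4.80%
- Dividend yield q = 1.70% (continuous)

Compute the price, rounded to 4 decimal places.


Answer: Price = 0.1581

Derivation:
d1 = (ln(S/K) + (r - q + 0.5*sigma^2) * T) / (sigma * sqrt(T)) = 0.35298167
d2 = d1 - sigma * sqrt(T) = -0.11242139
exp(-rT) = 0.93053090; exp(-qT) = 0.97482238
P = K * exp(-rT) * N(-d2) - S_0 * exp(-qT) * N(-d1)
N(-d1) = 0.36205109; N(-d2) = 0.54475535
P = 1.0500 * 0.93053090 * 0.54475535 - 1.0600 * 0.97482238 * 0.36205109 = 0.1581


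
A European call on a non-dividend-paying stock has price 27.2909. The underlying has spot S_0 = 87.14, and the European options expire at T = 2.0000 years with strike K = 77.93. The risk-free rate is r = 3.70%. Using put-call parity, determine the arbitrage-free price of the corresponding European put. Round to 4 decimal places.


Answer: Put price = 12.5223

Derivation:
Put-call parity: C - P = S_0 * exp(-qT) - K * exp(-rT).
S_0 * exp(-qT) = 87.1400 * 1.00000000 = 87.14000000
K * exp(-rT) = 77.9300 * 0.92867169 = 72.37138510
P = C - S*exp(-qT) + K*exp(-rT)
P = 27.2909 - 87.14000000 + 72.37138510 = 12.5223


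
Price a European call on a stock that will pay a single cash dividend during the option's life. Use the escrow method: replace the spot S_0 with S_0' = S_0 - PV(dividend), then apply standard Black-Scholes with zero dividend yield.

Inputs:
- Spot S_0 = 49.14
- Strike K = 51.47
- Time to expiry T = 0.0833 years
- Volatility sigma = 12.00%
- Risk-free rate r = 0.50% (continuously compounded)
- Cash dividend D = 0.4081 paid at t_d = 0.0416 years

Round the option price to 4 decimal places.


Answer: Price = 0.0436

Derivation:
PV(D) = D * exp(-r * t_d) = 0.4081 * 0.99979202 = 0.40801512
S_0' = S_0 - PV(D) = 49.1400 - 0.40801512 = 48.73198488
d1 = (ln(S_0'/K) + (r + sigma^2/2)*T) / (sigma*sqrt(T)) = -1.54897299
d2 = d1 - sigma*sqrt(T) = -1.58360707
exp(-rT) = 0.99958359
N(d1) = 0.06069411; N(d2) = 0.05664158
C = S_0' * N(d1) - K * exp(-rT) * N(d2) = 48.73198488 * 0.06069411 - 51.4700 * 0.99958359 * 0.05664158 = 0.0436


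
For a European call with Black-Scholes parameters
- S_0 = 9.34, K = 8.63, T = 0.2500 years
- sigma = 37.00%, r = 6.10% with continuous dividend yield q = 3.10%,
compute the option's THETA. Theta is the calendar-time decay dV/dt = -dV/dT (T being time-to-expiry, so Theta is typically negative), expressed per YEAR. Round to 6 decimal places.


d1 = 0.5604013359; d2 = 0.3754013359
phi(d1) = 0.3409691204; exp(-qT) = 0.9922799538; exp(-rT) = 0.9848656924
Theta = -S*exp(-qT)*phi(d1)*sigma/(2*sqrt(T)) - r*K*exp(-rT)*N(d2) + q*S*exp(-qT)*N(d1)
N(d1) = 0.7123971397; N(d2) = 0.6463189942; sqrt(T) = 0.5000000000
Term 1 = -9.3400 * 0.9922799538 * 0.3409691204 * 0.3700 / (2 * 0.5000000000) = -1.1692243931
Term 2 = -0.0610 * 8.6300 * 0.9848656924 * 0.6463189942 = -0.3350923854
Term 3 = 0.0310 * 9.3400 * 0.9922799538 * 0.7123971397 = 0.2046750734
Theta = -1.1692243931 + (-0.3350923854) + (0.2046750734) = -1.299642

Answer: Theta = -1.299642


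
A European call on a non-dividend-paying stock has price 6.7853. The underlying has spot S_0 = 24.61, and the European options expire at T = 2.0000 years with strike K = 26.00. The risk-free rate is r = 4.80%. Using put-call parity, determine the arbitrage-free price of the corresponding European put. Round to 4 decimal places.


Answer: Put price = 5.7954

Derivation:
Put-call parity: C - P = S_0 * exp(-qT) - K * exp(-rT).
S_0 * exp(-qT) = 24.6100 * 1.00000000 = 24.61000000
K * exp(-rT) = 26.0000 * 0.90846402 = 23.62006442
P = C - S*exp(-qT) + K*exp(-rT)
P = 6.7853 - 24.61000000 + 23.62006442 = 5.7954


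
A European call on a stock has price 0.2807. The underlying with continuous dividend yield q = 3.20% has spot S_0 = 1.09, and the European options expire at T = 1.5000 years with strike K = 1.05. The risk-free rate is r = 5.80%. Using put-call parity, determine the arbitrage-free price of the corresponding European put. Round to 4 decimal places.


Put-call parity: C - P = S_0 * exp(-qT) - K * exp(-rT).
S_0 * exp(-qT) = 1.0900 * 0.95313379 = 1.03891583
K * exp(-rT) = 1.0500 * 0.91667710 = 0.96251095
P = C - S*exp(-qT) + K*exp(-rT)
P = 0.2807 - 1.03891583 + 0.96251095 = 0.2043

Answer: Put price = 0.2043


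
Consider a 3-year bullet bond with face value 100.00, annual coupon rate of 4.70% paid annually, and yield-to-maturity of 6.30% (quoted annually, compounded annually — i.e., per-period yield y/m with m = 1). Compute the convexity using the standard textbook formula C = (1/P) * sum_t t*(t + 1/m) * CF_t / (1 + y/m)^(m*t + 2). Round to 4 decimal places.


Coupon per period c = face * coupon_rate / m = 4.700000
Periods per year m = 1; per-period yield y/m = 0.063000
Number of cashflows N = 3
Cashflows (t years, CF_t, discount factor 1/(1+y/m)^(m*t), PV):
  t = 1.0000: CF_t = 4.700000, DF = 0.940734, PV = 4.421449
  t = 2.0000: CF_t = 4.700000, DF = 0.884980, PV = 4.159406
  t = 3.0000: CF_t = 104.700000, DF = 0.832531, PV = 87.165954
Price P = sum_t PV_t = 95.746809
Convexity numerator sum_t t*(t + 1/m) * CF_t / (1+y/m)^(m*t + 2):
  t = 1.0000: term = 7.825788
  t = 2.0000: term = 22.085948
  t = 3.0000: term = 925.681544
Convexity = (1/P) * sum = 955.593280 / 95.746809 = 9.980419

Answer: Convexity = 9.9804


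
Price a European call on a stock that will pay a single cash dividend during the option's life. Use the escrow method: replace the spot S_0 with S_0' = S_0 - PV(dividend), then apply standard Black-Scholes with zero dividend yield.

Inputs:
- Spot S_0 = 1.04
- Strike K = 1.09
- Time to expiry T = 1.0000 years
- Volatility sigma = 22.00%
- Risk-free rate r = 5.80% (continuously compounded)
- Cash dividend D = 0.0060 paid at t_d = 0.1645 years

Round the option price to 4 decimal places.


Answer: Price = 0.0931

Derivation:
PV(D) = D * exp(-r * t_d) = 0.0060 * 0.99050437 = 0.00594303
S_0' = S_0 - PV(D) = 1.0400 - 0.00594303 = 1.03405697
d1 = (ln(S_0'/K) + (r + sigma^2/2)*T) / (sigma*sqrt(T)) = 0.13414627
d2 = d1 - sigma*sqrt(T) = -0.08585373
exp(-rT) = 0.94364995
N(d1) = 0.55335654; N(d2) = 0.46579135
C = S_0' * N(d1) - K * exp(-rT) * N(d2) = 1.03405697 * 0.55335654 - 1.0900 * 0.94364995 * 0.46579135 = 0.0931


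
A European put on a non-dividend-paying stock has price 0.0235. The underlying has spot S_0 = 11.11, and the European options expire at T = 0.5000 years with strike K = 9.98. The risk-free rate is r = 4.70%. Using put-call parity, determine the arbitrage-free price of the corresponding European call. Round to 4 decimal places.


Put-call parity: C - P = S_0 * exp(-qT) - K * exp(-rT).
S_0 * exp(-qT) = 11.1100 * 1.00000000 = 11.11000000
K * exp(-rT) = 9.9800 * 0.97677397 = 9.74820427
C = P + S*exp(-qT) - K*exp(-rT)
C = 0.0235 + 11.11000000 - 9.74820427 = 1.3853

Answer: Call price = 1.3853


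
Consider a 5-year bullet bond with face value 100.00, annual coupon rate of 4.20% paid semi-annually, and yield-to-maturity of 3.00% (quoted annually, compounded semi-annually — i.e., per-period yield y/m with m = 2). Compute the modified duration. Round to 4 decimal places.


Coupon per period c = face * coupon_rate / m = 2.100000
Periods per year m = 2; per-period yield y/m = 0.015000
Number of cashflows N = 10
Cashflows (t years, CF_t, discount factor 1/(1+y/m)^(m*t), PV):
  t = 0.5000: CF_t = 2.100000, DF = 0.985222, PV = 2.068966
  t = 1.0000: CF_t = 2.100000, DF = 0.970662, PV = 2.038390
  t = 1.5000: CF_t = 2.100000, DF = 0.956317, PV = 2.008266
  t = 2.0000: CF_t = 2.100000, DF = 0.942184, PV = 1.978587
  t = 2.5000: CF_t = 2.100000, DF = 0.928260, PV = 1.949347
  t = 3.0000: CF_t = 2.100000, DF = 0.914542, PV = 1.920539
  t = 3.5000: CF_t = 2.100000, DF = 0.901027, PV = 1.892156
  t = 4.0000: CF_t = 2.100000, DF = 0.887711, PV = 1.864193
  t = 4.5000: CF_t = 2.100000, DF = 0.874592, PV = 1.836644
  t = 5.0000: CF_t = 102.100000, DF = 0.861667, PV = 87.976224
Price P = sum_t PV_t = 105.533311
First compute Macaulay numerator sum_t t * PV_t:
  t * PV_t at t = 0.5000: 1.034483
  t * PV_t at t = 1.0000: 2.038390
  t * PV_t at t = 1.5000: 3.012399
  t * PV_t at t = 2.0000: 3.957174
  t * PV_t at t = 2.5000: 4.873367
  t * PV_t at t = 3.0000: 5.761616
  t * PV_t at t = 3.5000: 6.622547
  t * PV_t at t = 4.0000: 7.456773
  t * PV_t at t = 4.5000: 8.264897
  t * PV_t at t = 5.0000: 439.881122
Macaulay duration D = 482.902766 / 105.533311 = 4.575833
Modified duration = D / (1 + y/m) = 4.575833 / (1 + 0.015000) = 4.508209

Answer: Modified duration = 4.5082


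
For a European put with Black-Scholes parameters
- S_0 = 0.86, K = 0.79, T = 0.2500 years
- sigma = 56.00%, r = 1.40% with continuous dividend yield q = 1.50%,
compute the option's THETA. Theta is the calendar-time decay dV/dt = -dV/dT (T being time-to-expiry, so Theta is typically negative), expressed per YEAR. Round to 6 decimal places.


Answer: Theta = -0.173003

Derivation:
d1 = 0.4423194421; d2 = 0.1623194421
phi(d1) = 0.3617645194; exp(-qT) = 0.9962570225; exp(-rT) = 0.9965061179
Theta = -S*exp(-qT)*phi(d1)*sigma/(2*sqrt(T)) + r*K*exp(-rT)*N(-d2) - q*S*exp(-qT)*N(-d1)
N(-d1) = 0.3291290320; N(-d2) = 0.4355271526; sqrt(T) = 0.5000000000
Term 1 = -0.8600 * 0.9962570225 * 0.3617645194 * 0.5600 / (2 * 0.5000000000) = -0.1735736693
Term 2 = 0.0140 * 0.7900 * 0.9965061179 * 0.4355271526 = 0.0048001005
Term 3 = -0.0150 * 0.8600 * 0.9962570225 * 0.3291290320 = -0.0042298727
Theta = -0.1735736693 + (0.0048001005) + (-0.0042298727) = -0.173003


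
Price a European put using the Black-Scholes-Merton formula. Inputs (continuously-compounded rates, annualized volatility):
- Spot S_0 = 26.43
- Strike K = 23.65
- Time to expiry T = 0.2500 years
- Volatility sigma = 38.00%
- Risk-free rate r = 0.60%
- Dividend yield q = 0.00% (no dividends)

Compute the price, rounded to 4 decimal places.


d1 = (ln(S/K) + (r - q + 0.5*sigma^2) * T) / (sigma * sqrt(T)) = 0.68782428
d2 = d1 - sigma * sqrt(T) = 0.49782428
exp(-rT) = 0.99850112; exp(-qT) = 1.00000000
P = K * exp(-rT) * N(-d2) - S_0 * exp(-qT) * N(-d1)
N(-d1) = 0.24578172; N(-d2) = 0.30930395
P = 23.6500 * 0.99850112 * 0.30930395 - 26.4300 * 1.00000000 * 0.24578172 = 0.8081

Answer: Price = 0.8081


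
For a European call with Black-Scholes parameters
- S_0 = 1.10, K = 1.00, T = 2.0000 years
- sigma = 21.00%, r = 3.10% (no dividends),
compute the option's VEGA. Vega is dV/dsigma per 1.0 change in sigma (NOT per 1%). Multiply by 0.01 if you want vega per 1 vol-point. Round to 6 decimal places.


d1 = 0.6781833521; d2 = 0.3811985040
phi(d1) = 0.3169837200; exp(-qT) = 1.0000000000; exp(-rT) = 0.9398828868
Vega = S * exp(-qT) * phi(d1) * sqrt(T) = 1.1000 * 1.0000000000 * 0.3169837200 * 1.4142135624 = 0.493111

Answer: Vega = 0.493111


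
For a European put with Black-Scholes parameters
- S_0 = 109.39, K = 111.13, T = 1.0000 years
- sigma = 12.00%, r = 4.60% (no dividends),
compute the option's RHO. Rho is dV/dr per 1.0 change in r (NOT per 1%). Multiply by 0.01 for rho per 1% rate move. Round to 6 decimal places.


d1 = 0.3118232578; d2 = 0.1918232578
phi(d1) = 0.3800108761; exp(-qT) = 1.0000000000; exp(-rT) = 0.9550419622
N(-d2) = 0.4239403261
Rho = -K*T*exp(-rT)*N(-d2) = -111.1300 * 1.0000 * 0.9550419622 * 0.4239403261 = -44.994403

Answer: Rho = -44.994403


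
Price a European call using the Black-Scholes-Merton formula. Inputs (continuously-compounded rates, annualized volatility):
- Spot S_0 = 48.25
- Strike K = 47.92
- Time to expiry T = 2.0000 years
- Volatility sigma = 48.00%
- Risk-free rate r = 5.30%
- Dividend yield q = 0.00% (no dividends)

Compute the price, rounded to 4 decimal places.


d1 = (ln(S/K) + (r - q + 0.5*sigma^2) * T) / (sigma * sqrt(T)) = 0.50567397
d2 = d1 - sigma * sqrt(T) = -0.17314854
exp(-rT) = 0.89942465; exp(-qT) = 1.00000000
C = S_0 * exp(-qT) * N(d1) - K * exp(-rT) * N(d2)
N(d1) = 0.69345723; N(d2) = 0.43126734
C = 48.2500 * 1.00000000 * 0.69345723 - 47.9200 * 0.89942465 * 0.43126734 = 14.8715

Answer: Price = 14.8715


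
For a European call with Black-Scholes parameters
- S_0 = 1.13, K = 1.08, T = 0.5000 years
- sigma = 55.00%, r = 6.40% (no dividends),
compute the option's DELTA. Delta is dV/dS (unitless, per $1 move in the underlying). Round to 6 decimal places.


d1 = 0.3931040368; d2 = 0.0041953072
phi(d1) = 0.3692785930; exp(-qT) = 1.0000000000; exp(-rT) = 0.9685065821
N(d1) = 0.6528786787
Delta = exp(-qT) * N(d1) = 1.0000000000 * 0.6528786787 = 0.652879

Answer: Delta = 0.652879


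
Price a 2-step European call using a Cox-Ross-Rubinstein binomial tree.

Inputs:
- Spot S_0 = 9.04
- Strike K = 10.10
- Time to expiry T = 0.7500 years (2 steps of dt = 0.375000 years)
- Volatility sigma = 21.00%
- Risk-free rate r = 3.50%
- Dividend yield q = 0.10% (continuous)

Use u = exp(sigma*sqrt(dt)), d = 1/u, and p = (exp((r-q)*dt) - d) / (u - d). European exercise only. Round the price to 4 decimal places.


dt = T/N = 0.375000
u = exp(sigma*sqrt(dt)) = 1.137233; d = 1/u = 0.879327
p = (exp((r-q)*dt) - d) / (u - d) = 0.517648
Discount per step: exp(-r*dt) = 0.986961
Stock lattice S(k, i) with i counting down-moves:
  k=0: S(0,0) = 9.0400
  k=1: S(1,0) = 10.2806; S(1,1) = 7.9491
  k=2: S(2,0) = 11.6914; S(2,1) = 9.0400; S(2,2) = 6.9899
Terminal payoffs V(N, i) = max(S_T - K, 0):
  V(2,0) = 1.591424; V(2,1) = 0.000000; V(2,2) = 0.000000
Backward induction: V(k, i) = exp(-r*dt) * [p * V(k+1, i) + (1-p) * V(k+1, i+1)].
  V(1,0) = exp(-r*dt) * [p*1.591424 + (1-p)*0.000000] = 0.813056
  V(1,1) = exp(-r*dt) * [p*0.000000 + (1-p)*0.000000] = 0.000000
  V(0,0) = exp(-r*dt) * [p*0.813056 + (1-p)*0.000000] = 0.415389

Answer: Price = V(0,0) = 0.4154


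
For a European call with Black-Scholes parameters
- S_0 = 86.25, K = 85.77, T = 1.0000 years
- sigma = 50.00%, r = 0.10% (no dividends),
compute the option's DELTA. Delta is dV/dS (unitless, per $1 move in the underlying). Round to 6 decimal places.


Answer: Delta = 0.603787

Derivation:
d1 = 0.2631615218; d2 = -0.2368384782
phi(d1) = 0.3853645435; exp(-qT) = 1.0000000000; exp(-rT) = 0.9990004998
N(d1) = 0.6037869565
Delta = exp(-qT) * N(d1) = 1.0000000000 * 0.6037869565 = 0.603787


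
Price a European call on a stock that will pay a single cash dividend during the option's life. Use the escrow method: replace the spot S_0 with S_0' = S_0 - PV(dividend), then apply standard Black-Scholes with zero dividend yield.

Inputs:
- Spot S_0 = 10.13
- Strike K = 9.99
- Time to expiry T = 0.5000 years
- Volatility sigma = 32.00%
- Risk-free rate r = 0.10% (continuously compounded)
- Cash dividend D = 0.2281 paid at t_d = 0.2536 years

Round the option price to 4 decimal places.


PV(D) = D * exp(-r * t_d) = 0.2281 * 0.99974643 = 0.22804216
S_0' = S_0 - PV(D) = 10.1300 - 0.22804216 = 9.90195784
d1 = (ln(S_0'/K) + (r + sigma^2/2)*T) / (sigma*sqrt(T)) = 0.07622570
d2 = d1 - sigma*sqrt(T) = -0.15004847
exp(-rT) = 0.99950012
N(d1) = 0.53038023; N(d2) = 0.44036319
C = S_0' * N(d1) - K * exp(-rT) * N(d2) = 9.90195784 * 0.53038023 - 9.9900 * 0.99950012 * 0.44036319 = 0.8548

Answer: Price = 0.8548


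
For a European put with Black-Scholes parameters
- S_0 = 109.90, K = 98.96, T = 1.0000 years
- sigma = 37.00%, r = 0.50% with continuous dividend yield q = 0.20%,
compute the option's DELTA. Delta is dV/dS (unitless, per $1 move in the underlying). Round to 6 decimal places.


Answer: Delta = -0.316226

Derivation:
d1 = 0.4765003603; d2 = 0.1065003603
phi(d1) = 0.3561280827; exp(-qT) = 0.9980019987; exp(-rT) = 0.9950124792
N(-d1) = 0.3168589753
Delta = -exp(-qT) * N(-d1) = -0.9980019987 * 0.3168589753 = -0.316226


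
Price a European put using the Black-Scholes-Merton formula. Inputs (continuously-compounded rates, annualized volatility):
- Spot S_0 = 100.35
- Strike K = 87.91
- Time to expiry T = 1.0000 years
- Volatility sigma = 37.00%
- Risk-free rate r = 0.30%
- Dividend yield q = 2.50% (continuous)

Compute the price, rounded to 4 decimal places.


Answer: Price = 9.0950

Derivation:
d1 = (ln(S/K) + (r - q + 0.5*sigma^2) * T) / (sigma * sqrt(T)) = 0.48324463
d2 = d1 - sigma * sqrt(T) = 0.11324463
exp(-rT) = 0.99700450; exp(-qT) = 0.97530991
P = K * exp(-rT) * N(-d2) - S_0 * exp(-qT) * N(-d1)
N(-d1) = 0.31446103; N(-d2) = 0.45491831
P = 87.9100 * 0.99700450 * 0.45491831 - 100.3500 * 0.97530991 * 0.31446103 = 9.0950


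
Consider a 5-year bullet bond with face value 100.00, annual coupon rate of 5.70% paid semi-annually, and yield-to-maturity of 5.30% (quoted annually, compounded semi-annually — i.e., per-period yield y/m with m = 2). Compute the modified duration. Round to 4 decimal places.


Answer: Modified duration = 4.3121

Derivation:
Coupon per period c = face * coupon_rate / m = 2.850000
Periods per year m = 2; per-period yield y/m = 0.026500
Number of cashflows N = 10
Cashflows (t years, CF_t, discount factor 1/(1+y/m)^(m*t), PV):
  t = 0.5000: CF_t = 2.850000, DF = 0.974184, PV = 2.776425
  t = 1.0000: CF_t = 2.850000, DF = 0.949035, PV = 2.704749
  t = 1.5000: CF_t = 2.850000, DF = 0.924535, PV = 2.634923
  t = 2.0000: CF_t = 2.850000, DF = 0.900667, PV = 2.566901
  t = 2.5000: CF_t = 2.850000, DF = 0.877415, PV = 2.500634
  t = 3.0000: CF_t = 2.850000, DF = 0.854764, PV = 2.436078
  t = 3.5000: CF_t = 2.850000, DF = 0.832698, PV = 2.373188
  t = 4.0000: CF_t = 2.850000, DF = 0.811201, PV = 2.311922
  t = 4.5000: CF_t = 2.850000, DF = 0.790259, PV = 2.252238
  t = 5.0000: CF_t = 102.850000, DF = 0.769858, PV = 79.179865
Price P = sum_t PV_t = 101.736923
First compute Macaulay numerator sum_t t * PV_t:
  t * PV_t at t = 0.5000: 1.388212
  t * PV_t at t = 1.0000: 2.704749
  t * PV_t at t = 1.5000: 3.952385
  t * PV_t at t = 2.0000: 5.133801
  t * PV_t at t = 2.5000: 6.251584
  t * PV_t at t = 3.0000: 7.308233
  t * PV_t at t = 3.5000: 8.306159
  t * PV_t at t = 4.0000: 9.247689
  t * PV_t at t = 4.5000: 10.135071
  t * PV_t at t = 5.0000: 395.899327
Macaulay duration D = 450.327211 / 101.736923 = 4.426389
Modified duration = D / (1 + y/m) = 4.426389 / (1 + 0.026500) = 4.312118


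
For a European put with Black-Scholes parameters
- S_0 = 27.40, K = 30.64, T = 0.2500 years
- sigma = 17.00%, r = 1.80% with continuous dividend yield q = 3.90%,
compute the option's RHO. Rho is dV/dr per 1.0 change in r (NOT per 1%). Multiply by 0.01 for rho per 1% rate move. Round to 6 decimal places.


d1 = -1.3341274292; d2 = -1.4191274292
phi(d1) = 0.1638364620; exp(-qT) = 0.9902973771; exp(-rT) = 0.9955101098
N(-d2) = 0.9220690658
Rho = -K*T*exp(-rT)*N(-d2) = -30.6400 * 0.2500 * 0.9955101098 * 0.9220690658 = -7.031337

Answer: Rho = -7.031337


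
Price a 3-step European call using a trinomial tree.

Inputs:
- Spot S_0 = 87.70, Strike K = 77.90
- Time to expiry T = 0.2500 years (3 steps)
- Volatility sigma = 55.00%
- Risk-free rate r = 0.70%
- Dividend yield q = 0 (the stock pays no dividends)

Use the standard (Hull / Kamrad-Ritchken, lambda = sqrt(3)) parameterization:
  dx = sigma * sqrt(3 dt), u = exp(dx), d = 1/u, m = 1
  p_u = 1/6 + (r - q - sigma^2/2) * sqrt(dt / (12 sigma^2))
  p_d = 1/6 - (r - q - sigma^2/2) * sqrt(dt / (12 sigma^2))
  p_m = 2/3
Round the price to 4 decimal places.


dt = T/N = 0.083333; dx = sigma*sqrt(3*dt) = 0.275000
u = exp(dx) = 1.316531; d = 1/u = 0.759572
p_u = 0.144811, p_m = 0.666667, p_d = 0.188523
Discount per step: exp(-r*dt) = 0.999417
Stock lattice S(k, j) with j the centered position index:
  k=0: S(0,+0) = 87.7000
  k=1: S(1,-1) = 66.6145; S(1,+0) = 87.7000; S(1,+1) = 115.4597
  k=2: S(2,-2) = 50.5985; S(2,-1) = 66.6145; S(2,+0) = 87.7000; S(2,+1) = 115.4597; S(2,+2) = 152.0063
  k=3: S(3,-3) = 38.4332; S(3,-2) = 50.5985; S(3,-1) = 66.6145; S(3,+0) = 87.7000; S(3,+1) = 115.4597; S(3,+2) = 152.0063; S(3,+3) = 200.1209
Terminal payoffs V(N, j) = max(S_T - K, 0):
  V(3,-3) = 0.000000; V(3,-2) = 0.000000; V(3,-1) = 0.000000; V(3,+0) = 9.800000; V(3,+1) = 37.559740; V(3,+2) = 74.106290; V(3,+3) = 122.220943
Backward induction: V(k, j) = exp(-r*dt) * [p_u * V(k+1, j+1) + p_m * V(k+1, j) + p_d * V(k+1, j-1)]
  V(2,-2) = exp(-r*dt) * [p_u*0.000000 + p_m*0.000000 + p_d*0.000000] = 0.000000
  V(2,-1) = exp(-r*dt) * [p_u*9.800000 + p_m*0.000000 + p_d*0.000000] = 1.418316
  V(2,+0) = exp(-r*dt) * [p_u*37.559740 + p_m*9.800000 + p_d*0.000000] = 11.965400
  V(2,+1) = exp(-r*dt) * [p_u*74.106290 + p_m*37.559740 + p_d*9.800000] = 37.596788
  V(2,+2) = exp(-r*dt) * [p_u*122.220943 + p_m*74.106290 + p_d*37.559740] = 74.140685
  V(1,-1) = exp(-r*dt) * [p_u*11.965400 + p_m*1.418316 + p_d*0.000000] = 2.676699
  V(1,+0) = exp(-r*dt) * [p_u*37.596788 + p_m*11.965400 + p_d*1.418316] = 13.680749
  V(1,+1) = exp(-r*dt) * [p_u*74.140685 + p_m*37.596788 + p_d*11.965400] = 38.034440
  V(0,+0) = exp(-r*dt) * [p_u*38.034440 + p_m*13.680749 + p_d*2.676699] = 15.124083

Answer: Price = V(0,0) = 15.1241
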